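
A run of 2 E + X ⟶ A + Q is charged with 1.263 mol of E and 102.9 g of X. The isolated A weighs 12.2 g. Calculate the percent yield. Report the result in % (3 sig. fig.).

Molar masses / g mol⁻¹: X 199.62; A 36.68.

64.5 %

n(E) = 1.263 mol
n(X) = 102.9 / 199.62 = 0.5155 mol
n/ν for E = 1.263/2 = 0.6315
n/ν for X = 0.5155/1 = 0.5155
Smallest n/ν is X → limiting reagent.
theoretical n(A) = (1/1) × 0.5155 = 0.5155 mol → 18.91 g
% yield = 12.2 / 18.91 × 100 = 64.52 %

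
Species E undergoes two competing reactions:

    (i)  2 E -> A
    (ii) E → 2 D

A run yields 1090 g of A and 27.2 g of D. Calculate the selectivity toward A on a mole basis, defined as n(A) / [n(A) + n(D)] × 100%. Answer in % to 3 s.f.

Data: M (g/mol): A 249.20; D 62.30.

n(A) = 1090 / 249.20 = 4.374 mol
n(D) = 27.2 / 62.30 = 0.4366 mol
selectivity = 4.374/(4.374+0.4366) × 100 = 90.92 %

90.9 %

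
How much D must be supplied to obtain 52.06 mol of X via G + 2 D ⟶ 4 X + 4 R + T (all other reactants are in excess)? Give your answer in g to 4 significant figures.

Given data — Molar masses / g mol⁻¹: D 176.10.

n(X) = 52.06 mol
n(D) = (2/4) × 52.06 = 26.03 mol
mass = 26.03 × 176.10 = 4584 g

4584 g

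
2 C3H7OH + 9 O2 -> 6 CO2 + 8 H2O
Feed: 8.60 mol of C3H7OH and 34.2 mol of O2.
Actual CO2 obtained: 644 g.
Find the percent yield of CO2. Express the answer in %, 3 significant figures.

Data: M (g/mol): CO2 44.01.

n(C3H7OH) = 8.600 mol
n(O2) = 34.20 mol
n/ν for C3H7OH = 8.600/2 = 4.300
n/ν for O2 = 34.20/9 = 3.800
Smallest n/ν is O2 → limiting reagent.
theoretical n(CO2) = (6/9) × 34.20 = 22.80 mol → 1003 g
% yield = 644 / 1003 × 100 = 64.21 %

64.2 %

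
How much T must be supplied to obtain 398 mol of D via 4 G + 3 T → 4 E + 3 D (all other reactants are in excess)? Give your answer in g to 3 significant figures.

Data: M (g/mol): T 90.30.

35900 g

n(D) = 398.0 mol
n(T) = (3/3) × 398.0 = 398.0 mol
mass = 398.0 × 90.30 = 35940 g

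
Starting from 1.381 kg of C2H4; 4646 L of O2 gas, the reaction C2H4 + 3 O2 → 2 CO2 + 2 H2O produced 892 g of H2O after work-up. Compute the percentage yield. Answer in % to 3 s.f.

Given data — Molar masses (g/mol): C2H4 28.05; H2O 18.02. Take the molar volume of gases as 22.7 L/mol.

50.3 %

n(C2H4) = 1.381×1000 / 28.05 = 49.23 mol
n(O2) = 4646 / 22.7 = 204.7 mol
n/ν for C2H4 = 49.23/1 = 49.23
n/ν for O2 = 204.7/3 = 68.23
Smallest n/ν is C2H4 → limiting reagent.
theoretical n(H2O) = (2/1) × 49.23 = 98.46 mol → 1774 g
% yield = 892 / 1774 × 100 = 50.28 %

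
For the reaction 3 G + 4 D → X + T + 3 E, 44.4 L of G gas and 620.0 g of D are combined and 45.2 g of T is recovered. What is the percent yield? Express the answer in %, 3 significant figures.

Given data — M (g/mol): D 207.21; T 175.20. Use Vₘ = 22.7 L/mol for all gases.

n(G) = 44.40 / 22.7 = 1.956 mol
n(D) = 620.0 / 207.21 = 2.992 mol
n/ν for G = 1.956/3 = 0.6520
n/ν for D = 2.992/4 = 0.7480
Smallest n/ν is G → limiting reagent.
theoretical n(T) = (1/3) × 1.956 = 0.6520 mol → 114.2 g
% yield = 45.2 / 114.2 × 100 = 39.58 %

39.6 %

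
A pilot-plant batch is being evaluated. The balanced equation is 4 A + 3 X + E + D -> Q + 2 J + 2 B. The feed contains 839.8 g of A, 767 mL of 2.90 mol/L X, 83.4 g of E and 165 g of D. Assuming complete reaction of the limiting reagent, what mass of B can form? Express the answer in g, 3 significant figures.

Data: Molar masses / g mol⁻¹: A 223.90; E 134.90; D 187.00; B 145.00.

179 g

n(A) = 839.8 / 223.90 = 3.751 mol
n(X) = 2.90 × 767.0/1000 = 2.224 mol
n(E) = 83.40 / 134.90 = 0.6182 mol
n(D) = 165.0 / 187.00 = 0.8824 mol
n/ν for A = 3.751/4 = 0.9378
n/ν for X = 2.224/3 = 0.7413
n/ν for E = 0.6182/1 = 0.6182
n/ν for D = 0.8824/1 = 0.8824
Smallest n/ν is E → limiting reagent.
n(B) = (2/1) × 0.6182 = 1.236 mol
mass = 1.236 × 145.00 = 179.2 g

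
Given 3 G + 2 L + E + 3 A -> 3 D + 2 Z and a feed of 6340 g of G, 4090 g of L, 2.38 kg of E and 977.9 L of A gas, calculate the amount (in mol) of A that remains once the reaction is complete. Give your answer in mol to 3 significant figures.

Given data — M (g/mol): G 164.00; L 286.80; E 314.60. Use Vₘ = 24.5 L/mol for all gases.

18.5 mol

n(G) = 6340 / 164.00 = 38.66 mol
n(L) = 4090 / 286.80 = 14.26 mol
n(E) = 2.380×1000 / 314.60 = 7.565 mol
n(A) = 977.9 / 24.5 = 39.91 mol
n/ν for G = 38.66/3 = 12.89
n/ν for L = 14.26/2 = 7.130
n/ν for E = 7.565/1 = 7.565
n/ν for A = 39.91/3 = 13.30
Smallest n/ν is L → limiting reagent.
A consumed = (3/2) × 14.26 = 21.39 mol
A remaining = 39.91 − 21.39 = 18.52 mol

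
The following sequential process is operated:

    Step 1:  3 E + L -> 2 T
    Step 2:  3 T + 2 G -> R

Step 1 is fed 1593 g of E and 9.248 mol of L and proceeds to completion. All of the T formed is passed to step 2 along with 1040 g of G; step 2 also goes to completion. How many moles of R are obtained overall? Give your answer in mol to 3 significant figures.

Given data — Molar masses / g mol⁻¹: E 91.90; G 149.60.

Step 1:
n(E) = 1593 / 91.90 = 17.33 mol
n(L) = 9.248 mol
n/ν → E: 5.777, L: 9.248; E is limiting.
n(T) produced = (2/3) × 17.33 = 11.55 mol
Step 2:
n(T) available = 11.55 mol
n(G) = 1040 / 149.60 = 6.952 mol
n/ν → T: 3.850, G: 3.476; G is limiting.
n(R) = (1/2) × 6.952 = 3.476 mol

3.48 mol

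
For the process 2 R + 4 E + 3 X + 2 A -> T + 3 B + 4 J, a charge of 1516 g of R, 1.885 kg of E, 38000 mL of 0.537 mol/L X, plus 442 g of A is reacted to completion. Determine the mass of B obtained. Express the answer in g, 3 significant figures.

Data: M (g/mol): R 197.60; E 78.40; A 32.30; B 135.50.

n(R) = 1516 / 197.60 = 7.672 mol
n(E) = 1.885×1000 / 78.40 = 24.04 mol
n(X) = 0.537 × 38000/1000 = 20.41 mol
n(A) = 442.0 / 32.30 = 13.68 mol
n/ν → R: 3.836, E: 6.010, X: 6.803, A: 6.840; R is limiting.
n(B) = (3/2) × 7.672 = 11.51 mol
mass = 11.51 × 135.50 = 1560 g

1560 g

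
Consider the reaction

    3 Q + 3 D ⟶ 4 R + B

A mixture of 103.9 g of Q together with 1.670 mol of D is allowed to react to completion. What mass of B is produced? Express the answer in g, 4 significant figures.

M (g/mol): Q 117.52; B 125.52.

36.99 g

n(Q) = 103.9 / 117.52 = 0.8841 mol
n(D) = 1.670 mol
n/ν → Q: 0.2947, D: 0.5567; Q is limiting.
n(B) = (1/3) × 0.8841 = 0.2947 mol
mass = 0.2947 × 125.52 = 36.99 g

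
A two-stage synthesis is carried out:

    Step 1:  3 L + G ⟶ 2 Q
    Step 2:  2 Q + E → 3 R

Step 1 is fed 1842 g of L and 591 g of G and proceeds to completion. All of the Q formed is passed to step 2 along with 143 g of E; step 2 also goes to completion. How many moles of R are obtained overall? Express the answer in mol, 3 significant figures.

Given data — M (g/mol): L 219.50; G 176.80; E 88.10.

4.87 mol

Step 1:
n(L) = 1842 / 219.50 = 8.392 mol
n(G) = 591.0 / 176.80 = 3.343 mol
n/ν for L = 8.392/3 = 2.797
n/ν for G = 3.343/1 = 3.343
Smallest n/ν is L → limiting reagent.
n(Q) produced = (2/3) × 8.392 = 5.595 mol
Step 2:
n(Q) available = 5.595 mol
n(E) = 143.0 / 88.10 = 1.623 mol
n/ν for Q = 5.595/2 = 2.798
n/ν for E = 1.623/1 = 1.623
Smallest n/ν is E → limiting reagent.
n(R) = (3/1) × 1.623 = 4.869 mol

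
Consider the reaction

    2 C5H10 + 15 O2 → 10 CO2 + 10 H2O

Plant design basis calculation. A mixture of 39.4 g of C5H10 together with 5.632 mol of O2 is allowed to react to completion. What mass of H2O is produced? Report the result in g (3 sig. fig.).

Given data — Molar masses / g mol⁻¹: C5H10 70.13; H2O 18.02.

n(C5H10) = 39.40 / 70.13 = 0.5618 mol
n(O2) = 5.632 mol
n/ν → C5H10: 0.2809, O2: 0.3755; C5H10 is limiting.
n(H2O) = (10/2) × 0.5618 = 2.809 mol
mass = 2.809 × 18.02 = 50.62 g

50.6 g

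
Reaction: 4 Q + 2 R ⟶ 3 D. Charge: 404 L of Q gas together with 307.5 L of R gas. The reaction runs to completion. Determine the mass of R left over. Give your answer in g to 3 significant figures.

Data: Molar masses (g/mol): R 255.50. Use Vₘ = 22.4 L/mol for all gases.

1200 g

n(Q) = 404.0 / 22.4 = 18.04 mol
n(R) = 307.5 / 22.4 = 13.73 mol
n/ν → Q: 4.510, R: 6.865; Q is limiting.
R consumed = (2/4) × 18.04 = 9.020 mol
R remaining = 13.73 − 9.020 = 4.710 mol
mass = 4.710 × 255.50 = 1203 g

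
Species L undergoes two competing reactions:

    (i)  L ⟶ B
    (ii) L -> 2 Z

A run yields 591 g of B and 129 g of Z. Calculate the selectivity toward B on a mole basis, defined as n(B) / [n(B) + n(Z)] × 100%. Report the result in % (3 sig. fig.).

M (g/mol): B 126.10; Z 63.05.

n(B) = 591 / 126.10 = 4.687 mol
n(Z) = 129 / 63.05 = 2.046 mol
selectivity = 4.687/(4.687+2.046) × 100 = 69.61 %

69.6 %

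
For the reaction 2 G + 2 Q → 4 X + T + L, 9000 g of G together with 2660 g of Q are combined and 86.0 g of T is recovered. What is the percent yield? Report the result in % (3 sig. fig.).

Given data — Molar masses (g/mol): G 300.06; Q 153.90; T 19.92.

n(G) = 9000 / 300.06 = 29.99 mol
n(Q) = 2660 / 153.90 = 17.28 mol
n/ν → G: 15.00, Q: 8.640; Q is limiting.
theoretical n(T) = (1/2) × 17.28 = 8.640 mol → 172.1 g
% yield = 86.0 / 172.1 × 100 = 49.97 %

50.0 %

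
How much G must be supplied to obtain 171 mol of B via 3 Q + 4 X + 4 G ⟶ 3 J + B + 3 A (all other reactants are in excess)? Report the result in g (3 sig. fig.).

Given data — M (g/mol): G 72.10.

49300 g

n(B) = 171.0 mol
n(G) = (4/1) × 171.0 = 684.0 mol
mass = 684.0 × 72.10 = 49320 g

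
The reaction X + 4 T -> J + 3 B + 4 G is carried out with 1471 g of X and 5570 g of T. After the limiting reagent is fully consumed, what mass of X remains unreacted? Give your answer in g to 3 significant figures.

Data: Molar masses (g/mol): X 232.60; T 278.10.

n(X) = 1471 / 232.60 = 6.324 mol
n(T) = 5570 / 278.10 = 20.03 mol
n/ν for X = 6.324/1 = 6.324
n/ν for T = 20.03/4 = 5.008
Smallest n/ν is T → limiting reagent.
X consumed = (1/4) × 20.03 = 5.008 mol
X remaining = 6.324 − 5.008 = 1.316 mol
mass = 1.316 × 232.60 = 306.1 g

306 g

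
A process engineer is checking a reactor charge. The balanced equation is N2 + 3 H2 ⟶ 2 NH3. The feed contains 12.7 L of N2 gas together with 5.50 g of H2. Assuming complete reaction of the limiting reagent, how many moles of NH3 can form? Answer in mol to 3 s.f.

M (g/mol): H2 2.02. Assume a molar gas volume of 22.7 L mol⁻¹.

n(N2) = 12.70 / 22.7 = 0.5595 mol
n(H2) = 5.500 / 2.02 = 2.723 mol
n/ν → N2: 0.5595, H2: 0.9077; N2 is limiting.
n(NH3) = (2/1) × 0.5595 = 1.119 mol

1.12 mol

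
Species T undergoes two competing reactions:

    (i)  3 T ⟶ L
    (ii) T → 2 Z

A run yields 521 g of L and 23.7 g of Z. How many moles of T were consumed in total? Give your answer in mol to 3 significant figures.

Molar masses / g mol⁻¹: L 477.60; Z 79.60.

n(L) = 521 / 477.60 = 1.091 mol
n(Z) = 23.7 / 79.60 = 0.2977 mol
n(T) via (i) = (3/1)×1.091 = 3.273 mol
n(T) via (ii) = (1/2)×0.2977 = 0.1489 mol
total n(T) = 3.273 + 0.1489 = 3.422 mol

3.42 mol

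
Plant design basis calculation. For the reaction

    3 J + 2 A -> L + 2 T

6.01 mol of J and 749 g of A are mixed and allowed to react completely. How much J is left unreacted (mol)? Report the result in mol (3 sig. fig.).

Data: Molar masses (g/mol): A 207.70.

0.601 mol

n(J) = 6.010 mol
n(A) = 749.0 / 207.70 = 3.606 mol
n/ν for J = 6.010/3 = 2.003
n/ν for A = 3.606/2 = 1.803
Smallest n/ν is A → limiting reagent.
J consumed = (3/2) × 3.606 = 5.409 mol
J remaining = 6.010 − 5.409 = 0.6010 mol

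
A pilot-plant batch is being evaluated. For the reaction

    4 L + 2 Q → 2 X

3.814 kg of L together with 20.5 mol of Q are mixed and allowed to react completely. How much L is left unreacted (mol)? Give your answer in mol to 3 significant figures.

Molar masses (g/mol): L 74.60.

n(L) = 3.814×1000 / 74.60 = 51.13 mol
n(Q) = 20.50 mol
n/ν for L = 51.13/4 = 12.78
n/ν for Q = 20.50/2 = 10.25
Smallest n/ν is Q → limiting reagent.
L consumed = (4/2) × 20.50 = 41.00 mol
L remaining = 51.13 − 41.00 = 10.13 mol

10.1 mol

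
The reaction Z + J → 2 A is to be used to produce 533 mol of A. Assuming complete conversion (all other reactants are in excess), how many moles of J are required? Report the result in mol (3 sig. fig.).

n(A) = 533.0 mol
n(J) = (1/2) × 533.0 = 266.5 mol

267 mol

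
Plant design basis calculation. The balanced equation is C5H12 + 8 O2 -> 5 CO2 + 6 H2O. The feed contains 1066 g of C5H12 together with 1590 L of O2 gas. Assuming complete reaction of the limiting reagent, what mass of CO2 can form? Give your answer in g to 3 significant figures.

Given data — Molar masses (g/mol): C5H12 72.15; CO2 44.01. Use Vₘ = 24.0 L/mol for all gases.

n(C5H12) = 1066 / 72.15 = 14.77 mol
n(O2) = 1590 / 24.0 = 66.25 mol
n/ν for C5H12 = 14.77/1 = 14.77
n/ν for O2 = 66.25/8 = 8.281
Smallest n/ν is O2 → limiting reagent.
n(CO2) = (5/8) × 66.25 = 41.41 mol
mass = 41.41 × 44.01 = 1822 g

1820 g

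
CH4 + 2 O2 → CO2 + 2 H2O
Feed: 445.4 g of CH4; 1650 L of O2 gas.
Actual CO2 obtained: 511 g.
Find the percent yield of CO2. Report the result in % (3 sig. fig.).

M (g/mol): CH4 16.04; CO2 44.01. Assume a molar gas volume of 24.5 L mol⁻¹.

n(CH4) = 445.4 / 16.04 = 27.77 mol
n(O2) = 1650 / 24.5 = 67.35 mol
n/ν for CH4 = 27.77/1 = 27.77
n/ν for O2 = 67.35/2 = 33.68
Smallest n/ν is CH4 → limiting reagent.
theoretical n(CO2) = (1/1) × 27.77 = 27.77 mol → 1222 g
% yield = 511 / 1222 × 100 = 41.82 %

41.8 %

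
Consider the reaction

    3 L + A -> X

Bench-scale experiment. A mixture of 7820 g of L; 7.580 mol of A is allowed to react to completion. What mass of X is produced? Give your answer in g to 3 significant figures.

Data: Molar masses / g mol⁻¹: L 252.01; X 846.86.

6420 g

n(L) = 7820 / 252.01 = 31.03 mol
n(A) = 7.580 mol
n/ν for L = 31.03/3 = 10.34
n/ν for A = 7.580/1 = 7.580
Smallest n/ν is A → limiting reagent.
n(X) = (1/1) × 7.580 = 7.580 mol
mass = 7.580 × 846.86 = 6419 g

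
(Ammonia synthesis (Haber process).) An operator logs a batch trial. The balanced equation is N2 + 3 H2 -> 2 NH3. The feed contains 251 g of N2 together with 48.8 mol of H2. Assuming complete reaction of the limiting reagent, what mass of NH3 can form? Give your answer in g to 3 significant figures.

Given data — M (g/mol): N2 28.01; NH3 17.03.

305 g

n(N2) = 251.0 / 28.01 = 8.961 mol
n(H2) = 48.80 mol
n/ν → N2: 8.961, H2: 16.27; N2 is limiting.
n(NH3) = (2/1) × 8.961 = 17.92 mol
mass = 17.92 × 17.03 = 305.2 g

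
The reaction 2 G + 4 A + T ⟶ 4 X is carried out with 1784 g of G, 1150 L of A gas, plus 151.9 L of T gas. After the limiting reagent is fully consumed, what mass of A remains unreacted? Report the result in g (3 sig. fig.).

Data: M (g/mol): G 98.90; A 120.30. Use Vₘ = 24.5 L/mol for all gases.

2660 g

n(G) = 1784 / 98.90 = 18.04 mol
n(A) = 1150 / 24.5 = 46.94 mol
n(T) = 151.9 / 24.5 = 6.200 mol
n/ν for G = 18.04/2 = 9.020
n/ν for A = 46.94/4 = 11.74
n/ν for T = 6.200/1 = 6.200
Smallest n/ν is T → limiting reagent.
A consumed = (4/1) × 6.200 = 24.80 mol
A remaining = 46.94 − 24.80 = 22.14 mol
mass = 22.14 × 120.30 = 2663 g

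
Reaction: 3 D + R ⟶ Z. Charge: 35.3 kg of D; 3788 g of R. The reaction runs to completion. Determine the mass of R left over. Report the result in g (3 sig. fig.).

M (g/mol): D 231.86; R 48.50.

1330 g

n(D) = 35.30×1000 / 231.86 = 152.2 mol
n(R) = 3788 / 48.50 = 78.10 mol
n/ν for D = 152.2/3 = 50.73
n/ν for R = 78.10/1 = 78.10
Smallest n/ν is D → limiting reagent.
R consumed = (1/3) × 152.2 = 50.73 mol
R remaining = 78.10 − 50.73 = 27.37 mol
mass = 27.37 × 48.50 = 1327 g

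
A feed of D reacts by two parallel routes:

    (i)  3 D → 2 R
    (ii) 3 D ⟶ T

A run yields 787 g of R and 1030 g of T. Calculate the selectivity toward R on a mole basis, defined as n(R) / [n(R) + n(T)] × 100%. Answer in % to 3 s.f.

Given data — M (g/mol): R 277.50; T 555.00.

60.4 %

n(R) = 787 / 277.50 = 2.836 mol
n(T) = 1030 / 555.00 = 1.856 mol
selectivity = 2.836/(2.836+1.856) × 100 = 60.44 %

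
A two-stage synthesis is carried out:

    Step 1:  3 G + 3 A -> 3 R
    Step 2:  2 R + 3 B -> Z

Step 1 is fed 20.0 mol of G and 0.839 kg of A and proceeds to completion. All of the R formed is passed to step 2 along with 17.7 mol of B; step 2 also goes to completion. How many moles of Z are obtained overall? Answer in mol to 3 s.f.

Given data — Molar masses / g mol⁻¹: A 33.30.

Step 1:
n(G) = 20.00 mol
n(A) = 0.8390×1000 / 33.30 = 25.20 mol
n/ν → G: 6.667, A: 8.400; G is limiting.
n(R) produced = (3/3) × 20.00 = 20.00 mol
Step 2:
n(R) available = 20.00 mol
n(B) = 17.70 mol
n/ν → R: 10.00, B: 5.900; B is limiting.
n(Z) = (1/3) × 17.70 = 5.900 mol

5.90 mol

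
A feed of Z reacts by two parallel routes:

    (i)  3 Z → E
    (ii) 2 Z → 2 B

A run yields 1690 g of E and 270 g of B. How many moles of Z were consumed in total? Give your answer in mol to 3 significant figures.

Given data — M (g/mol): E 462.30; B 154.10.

12.7 mol

n(E) = 1690 / 462.30 = 3.656 mol
n(B) = 270 / 154.10 = 1.752 mol
n(Z) via (i) = (3/1)×3.656 = 10.97 mol
n(Z) via (ii) = (2/2)×1.752 = 1.752 mol
total n(Z) = 10.97 + 1.752 = 12.72 mol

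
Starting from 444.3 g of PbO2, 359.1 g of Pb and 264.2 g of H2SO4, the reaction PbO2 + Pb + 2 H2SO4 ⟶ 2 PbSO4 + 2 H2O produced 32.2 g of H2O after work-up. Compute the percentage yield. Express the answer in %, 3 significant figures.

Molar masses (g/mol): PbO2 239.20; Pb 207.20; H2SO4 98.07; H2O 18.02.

n(PbO2) = 444.3 / 239.20 = 1.857 mol
n(Pb) = 359.1 / 207.20 = 1.733 mol
n(H2SO4) = 264.2 / 98.07 = 2.694 mol
n/ν for PbO2 = 1.857/1 = 1.857
n/ν for Pb = 1.733/1 = 1.733
n/ν for H2SO4 = 2.694/2 = 1.347
Smallest n/ν is H2SO4 → limiting reagent.
theoretical n(H2O) = (2/2) × 2.694 = 2.694 mol → 48.55 g
% yield = 32.2 / 48.55 × 100 = 66.32 %

66.3 %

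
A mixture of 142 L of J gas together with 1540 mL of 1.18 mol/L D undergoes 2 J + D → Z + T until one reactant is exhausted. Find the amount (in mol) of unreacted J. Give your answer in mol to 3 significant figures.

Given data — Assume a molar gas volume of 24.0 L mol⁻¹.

n(J) = 142.0 / 24.0 = 5.917 mol
n(D) = 1.18 × 1540/1000 = 1.817 mol
n/ν for J = 5.917/2 = 2.959
n/ν for D = 1.817/1 = 1.817
Smallest n/ν is D → limiting reagent.
J consumed = (2/1) × 1.817 = 3.634 mol
J remaining = 5.917 − 3.634 = 2.283 mol

2.28 mol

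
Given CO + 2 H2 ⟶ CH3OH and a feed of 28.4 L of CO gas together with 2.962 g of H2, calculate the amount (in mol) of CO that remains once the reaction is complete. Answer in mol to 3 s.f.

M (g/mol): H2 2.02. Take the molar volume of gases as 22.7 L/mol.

n(CO) = 28.40 / 22.7 = 1.251 mol
n(H2) = 2.962 / 2.02 = 1.466 mol
n/ν for CO = 1.251/1 = 1.251
n/ν for H2 = 1.466/2 = 0.7330
Smallest n/ν is H2 → limiting reagent.
CO consumed = (1/2) × 1.466 = 0.7330 mol
CO remaining = 1.251 − 0.7330 = 0.5180 mol

0.518 mol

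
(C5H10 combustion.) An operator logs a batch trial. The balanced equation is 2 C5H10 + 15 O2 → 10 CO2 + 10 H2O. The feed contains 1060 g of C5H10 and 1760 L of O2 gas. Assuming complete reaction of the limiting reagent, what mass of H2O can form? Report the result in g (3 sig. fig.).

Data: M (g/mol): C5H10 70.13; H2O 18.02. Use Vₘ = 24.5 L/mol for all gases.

n(C5H10) = 1060 / 70.13 = 15.11 mol
n(O2) = 1760 / 24.5 = 71.84 mol
n/ν for C5H10 = 15.11/2 = 7.555
n/ν for O2 = 71.84/15 = 4.789
Smallest n/ν is O2 → limiting reagent.
n(H2O) = (10/15) × 71.84 = 47.89 mol
mass = 47.89 × 18.02 = 863.0 g

863 g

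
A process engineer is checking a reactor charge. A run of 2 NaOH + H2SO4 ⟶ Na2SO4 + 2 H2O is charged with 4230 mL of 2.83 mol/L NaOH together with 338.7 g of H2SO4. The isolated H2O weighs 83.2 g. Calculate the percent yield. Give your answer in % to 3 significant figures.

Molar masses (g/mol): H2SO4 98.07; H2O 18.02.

66.8 %

n(NaOH) = 2.83 × 4230/1000 = 11.97 mol
n(H2SO4) = 338.7 / 98.07 = 3.454 mol
n/ν for NaOH = 11.97/2 = 5.985
n/ν for H2SO4 = 3.454/1 = 3.454
Smallest n/ν is H2SO4 → limiting reagent.
theoretical n(H2O) = (2/1) × 3.454 = 6.908 mol → 124.5 g
% yield = 83.2 / 124.5 × 100 = 66.83 %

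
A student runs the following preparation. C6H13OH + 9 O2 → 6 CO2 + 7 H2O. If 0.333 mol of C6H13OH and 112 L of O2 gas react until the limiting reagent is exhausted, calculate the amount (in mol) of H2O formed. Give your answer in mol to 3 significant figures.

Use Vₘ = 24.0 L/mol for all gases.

n(C6H13OH) = 0.3330 mol
n(O2) = 112.0 / 24.0 = 4.667 mol
n/ν for C6H13OH = 0.3330/1 = 0.3330
n/ν for O2 = 4.667/9 = 0.5186
Smallest n/ν is C6H13OH → limiting reagent.
n(H2O) = (7/1) × 0.3330 = 2.331 mol

2.33 mol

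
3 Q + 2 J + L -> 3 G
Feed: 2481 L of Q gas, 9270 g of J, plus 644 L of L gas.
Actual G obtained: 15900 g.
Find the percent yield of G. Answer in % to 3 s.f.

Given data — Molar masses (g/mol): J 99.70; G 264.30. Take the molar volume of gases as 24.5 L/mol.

76.3 %

n(Q) = 2481 / 24.5 = 101.3 mol
n(J) = 9270 / 99.70 = 92.98 mol
n(L) = 644.0 / 24.5 = 26.29 mol
n/ν → Q: 33.77, J: 46.49, L: 26.29; L is limiting.
theoretical n(G) = (3/1) × 26.29 = 78.87 mol → 20850 g
% yield = 15900 / 20850 × 100 = 76.26 %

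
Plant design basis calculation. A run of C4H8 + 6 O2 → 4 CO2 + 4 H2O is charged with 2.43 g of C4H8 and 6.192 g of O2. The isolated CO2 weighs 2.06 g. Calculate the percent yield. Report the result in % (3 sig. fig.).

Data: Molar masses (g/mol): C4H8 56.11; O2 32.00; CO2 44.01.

n(C4H8) = 2.430 / 56.11 = 0.04331 mol
n(O2) = 6.192 / 32.00 = 0.1935 mol
n/ν → C4H8: 0.04331, O2: 0.03225; O2 is limiting.
theoretical n(CO2) = (4/6) × 0.1935 = 0.1290 mol → 5.677 g
% yield = 2.06 / 5.677 × 100 = 36.29 %

36.3 %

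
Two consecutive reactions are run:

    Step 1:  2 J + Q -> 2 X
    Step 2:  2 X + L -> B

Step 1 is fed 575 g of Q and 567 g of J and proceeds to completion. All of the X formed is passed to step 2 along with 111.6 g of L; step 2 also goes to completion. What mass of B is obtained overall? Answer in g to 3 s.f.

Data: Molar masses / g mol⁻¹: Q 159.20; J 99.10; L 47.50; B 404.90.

Step 1:
n(Q) = 575.0 / 159.20 = 3.612 mol
n(J) = 567.0 / 99.10 = 5.721 mol
n/ν for Q = 3.612/1 = 3.612
n/ν for J = 5.721/2 = 2.861
Smallest n/ν is J → limiting reagent.
n(X) produced = (2/2) × 5.721 = 5.721 mol
Step 2:
n(X) available = 5.721 mol
n(L) = 111.6 / 47.50 = 2.349 mol
n/ν for X = 5.721/2 = 2.861
n/ν for L = 2.349/1 = 2.349
Smallest n/ν is L → limiting reagent.
n(B) = (1/1) × 2.349 = 2.349 mol
mass = 2.349 × 404.90 = 951.1 g

951 g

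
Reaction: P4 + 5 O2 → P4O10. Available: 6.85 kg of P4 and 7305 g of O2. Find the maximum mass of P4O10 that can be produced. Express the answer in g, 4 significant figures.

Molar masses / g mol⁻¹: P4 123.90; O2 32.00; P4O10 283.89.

n(P4) = 6.850×1000 / 123.90 = 55.29 mol
n(O2) = 7305 / 32.00 = 228.3 mol
n/ν for P4 = 55.29/1 = 55.29
n/ν for O2 = 228.3/5 = 45.66
Smallest n/ν is O2 → limiting reagent.
n(P4O10) = (1/5) × 228.3 = 45.66 mol
mass = 45.66 × 283.89 = 12960 g

12960 g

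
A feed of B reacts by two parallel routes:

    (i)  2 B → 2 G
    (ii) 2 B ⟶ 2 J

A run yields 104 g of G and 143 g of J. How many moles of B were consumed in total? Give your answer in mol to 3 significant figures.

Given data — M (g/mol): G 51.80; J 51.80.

n(G) = 104 / 51.80 = 2.008 mol
n(J) = 143 / 51.80 = 2.761 mol
n(B) via (i) = (2/2)×2.008 = 2.008 mol
n(B) via (ii) = (2/2)×2.761 = 2.761 mol
total n(B) = 2.008 + 2.761 = 4.769 mol

4.77 mol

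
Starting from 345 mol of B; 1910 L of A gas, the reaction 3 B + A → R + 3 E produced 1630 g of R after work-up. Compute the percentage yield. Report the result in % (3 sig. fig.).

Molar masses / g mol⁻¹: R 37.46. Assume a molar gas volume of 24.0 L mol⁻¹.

n(B) = 345.0 mol
n(A) = 1910 / 24.0 = 79.58 mol
n/ν → B: 115.0, A: 79.58; A is limiting.
theoretical n(R) = (1/1) × 79.58 = 79.58 mol → 2981 g
% yield = 1630 / 2981 × 100 = 54.68 %

54.7 %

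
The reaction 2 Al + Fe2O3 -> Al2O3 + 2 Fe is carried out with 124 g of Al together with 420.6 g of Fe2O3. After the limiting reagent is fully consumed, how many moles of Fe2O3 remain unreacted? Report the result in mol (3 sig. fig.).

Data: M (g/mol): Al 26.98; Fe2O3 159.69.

0.336 mol

n(Al) = 124.0 / 26.98 = 4.596 mol
n(Fe2O3) = 420.6 / 159.69 = 2.634 mol
n/ν for Al = 4.596/2 = 2.298
n/ν for Fe2O3 = 2.634/1 = 2.634
Smallest n/ν is Al → limiting reagent.
Fe2O3 consumed = (1/2) × 4.596 = 2.298 mol
Fe2O3 remaining = 2.634 − 2.298 = 0.3360 mol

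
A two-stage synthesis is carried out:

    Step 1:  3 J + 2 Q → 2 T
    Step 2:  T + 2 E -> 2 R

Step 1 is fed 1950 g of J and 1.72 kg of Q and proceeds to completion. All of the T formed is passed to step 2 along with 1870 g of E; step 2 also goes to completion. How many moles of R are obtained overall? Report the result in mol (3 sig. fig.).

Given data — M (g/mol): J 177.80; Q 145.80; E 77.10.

Step 1:
n(J) = 1950 / 177.80 = 10.97 mol
n(Q) = 1.720×1000 / 145.80 = 11.80 mol
n/ν for J = 10.97/3 = 3.657
n/ν for Q = 11.80/2 = 5.900
Smallest n/ν is J → limiting reagent.
n(T) produced = (2/3) × 10.97 = 7.313 mol
Step 2:
n(T) available = 7.313 mol
n(E) = 1870 / 77.10 = 24.25 mol
n/ν for T = 7.313/1 = 7.313
n/ν for E = 24.25/2 = 12.13
Smallest n/ν is T → limiting reagent.
n(R) = (2/1) × 7.313 = 14.63 mol

14.6 mol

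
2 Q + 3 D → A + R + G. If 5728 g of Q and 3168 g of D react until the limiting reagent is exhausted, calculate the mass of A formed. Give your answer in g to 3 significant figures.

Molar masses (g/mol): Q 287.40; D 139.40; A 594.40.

n(Q) = 5728 / 287.40 = 19.93 mol
n(D) = 3168 / 139.40 = 22.73 mol
n/ν for Q = 19.93/2 = 9.965
n/ν for D = 22.73/3 = 7.577
Smallest n/ν is D → limiting reagent.
n(A) = (1/3) × 22.73 = 7.577 mol
mass = 7.577 × 594.40 = 4504 g

4500 g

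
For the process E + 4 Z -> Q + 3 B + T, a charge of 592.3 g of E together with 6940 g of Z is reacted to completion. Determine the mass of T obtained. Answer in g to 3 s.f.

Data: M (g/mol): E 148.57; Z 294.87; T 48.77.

n(E) = 592.3 / 148.57 = 3.987 mol
n(Z) = 6940 / 294.87 = 23.54 mol
n/ν for E = 3.987/1 = 3.987
n/ν for Z = 23.54/4 = 5.885
Smallest n/ν is E → limiting reagent.
n(T) = (1/1) × 3.987 = 3.987 mol
mass = 3.987 × 48.77 = 194.4 g

194 g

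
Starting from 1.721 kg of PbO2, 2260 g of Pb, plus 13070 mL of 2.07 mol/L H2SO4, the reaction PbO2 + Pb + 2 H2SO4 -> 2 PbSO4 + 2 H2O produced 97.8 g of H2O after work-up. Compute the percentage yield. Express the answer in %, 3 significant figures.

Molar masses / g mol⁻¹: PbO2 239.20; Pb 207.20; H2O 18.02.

n(PbO2) = 1.721×1000 / 239.20 = 7.195 mol
n(Pb) = 2260 / 207.20 = 10.91 mol
n(H2SO4) = 2.07 × 13070/1000 = 27.05 mol
n/ν → PbO2: 7.195, Pb: 10.91, H2SO4: 13.53; PbO2 is limiting.
theoretical n(H2O) = (2/1) × 7.195 = 14.39 mol → 259.3 g
% yield = 97.8 / 259.3 × 100 = 37.72 %

37.7 %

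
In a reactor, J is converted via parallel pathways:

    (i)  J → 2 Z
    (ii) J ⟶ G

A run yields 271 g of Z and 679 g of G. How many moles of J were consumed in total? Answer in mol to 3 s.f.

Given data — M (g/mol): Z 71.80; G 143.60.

6.62 mol

n(Z) = 271 / 71.80 = 3.774 mol
n(G) = 679 / 143.60 = 4.728 mol
n(J) via (i) = (1/2)×3.774 = 1.887 mol
n(J) via (ii) = (1/1)×4.728 = 4.728 mol
total n(J) = 1.887 + 4.728 = 6.615 mol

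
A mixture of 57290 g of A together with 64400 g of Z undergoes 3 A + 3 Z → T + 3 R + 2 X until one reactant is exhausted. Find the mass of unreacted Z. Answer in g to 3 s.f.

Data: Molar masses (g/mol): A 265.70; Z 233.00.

14200 g

n(A) = 57290 / 265.70 = 215.6 mol
n(Z) = 64400 / 233.00 = 276.4 mol
n/ν for A = 215.6/3 = 71.87
n/ν for Z = 276.4/3 = 92.13
Smallest n/ν is A → limiting reagent.
Z consumed = (3/3) × 215.6 = 215.6 mol
Z remaining = 276.4 − 215.6 = 60.80 mol
mass = 60.80 × 233.00 = 14170 g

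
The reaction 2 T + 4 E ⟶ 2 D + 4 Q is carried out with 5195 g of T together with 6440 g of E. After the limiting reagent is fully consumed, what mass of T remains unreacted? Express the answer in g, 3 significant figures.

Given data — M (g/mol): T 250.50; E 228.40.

n(T) = 5195 / 250.50 = 20.74 mol
n(E) = 6440 / 228.40 = 28.20 mol
n/ν for T = 20.74/2 = 10.37
n/ν for E = 28.20/4 = 7.050
Smallest n/ν is E → limiting reagent.
T consumed = (2/4) × 28.20 = 14.10 mol
T remaining = 20.74 − 14.10 = 6.640 mol
mass = 6.640 × 250.50 = 1663 g

1660 g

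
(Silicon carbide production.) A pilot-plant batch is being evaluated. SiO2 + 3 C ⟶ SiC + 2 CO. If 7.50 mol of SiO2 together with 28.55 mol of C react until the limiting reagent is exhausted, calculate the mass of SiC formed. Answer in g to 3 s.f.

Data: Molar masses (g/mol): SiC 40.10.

n(SiO2) = 7.500 mol
n(C) = 28.55 mol
n/ν for SiO2 = 7.500/1 = 7.500
n/ν for C = 28.55/3 = 9.517
Smallest n/ν is SiO2 → limiting reagent.
n(SiC) = (1/1) × 7.500 = 7.500 mol
mass = 7.500 × 40.10 = 300.8 g

301 g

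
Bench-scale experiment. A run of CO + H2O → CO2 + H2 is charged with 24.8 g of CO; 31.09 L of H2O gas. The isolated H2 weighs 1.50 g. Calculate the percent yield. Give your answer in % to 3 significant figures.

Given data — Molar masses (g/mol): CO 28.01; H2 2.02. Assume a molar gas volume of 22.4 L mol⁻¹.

83.9 %

n(CO) = 24.80 / 28.01 = 0.8854 mol
n(H2O) = 31.09 / 22.4 = 1.388 mol
n/ν for CO = 0.8854/1 = 0.8854
n/ν for H2O = 1.388/1 = 1.388
Smallest n/ν is CO → limiting reagent.
theoretical n(H2) = (1/1) × 0.8854 = 0.8854 mol → 1.789 g
% yield = 1.50 / 1.789 × 100 = 83.85 %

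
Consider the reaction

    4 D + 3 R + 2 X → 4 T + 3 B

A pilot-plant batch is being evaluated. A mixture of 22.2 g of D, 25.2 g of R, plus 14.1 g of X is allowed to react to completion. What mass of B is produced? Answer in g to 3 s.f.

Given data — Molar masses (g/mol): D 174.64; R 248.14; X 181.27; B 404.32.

n(D) = 22.20 / 174.64 = 0.1271 mol
n(R) = 25.20 / 248.14 = 0.1016 mol
n(X) = 14.10 / 181.27 = 0.07778 mol
n/ν for D = 0.1271/4 = 0.03178
n/ν for R = 0.1016/3 = 0.03387
n/ν for X = 0.07778/2 = 0.03889
Smallest n/ν is D → limiting reagent.
n(B) = (3/4) × 0.1271 = 0.09533 mol
mass = 0.09533 × 404.32 = 38.54 g

38.5 g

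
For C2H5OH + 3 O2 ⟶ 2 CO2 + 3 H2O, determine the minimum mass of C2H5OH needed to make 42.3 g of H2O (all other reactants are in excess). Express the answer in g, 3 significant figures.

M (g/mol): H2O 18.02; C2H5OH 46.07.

n(H2O) = 42.3 / 18.02 = 2.347 mol
n(C2H5OH) = (1/3) × 2.347 = 0.7823 mol
mass = 0.7823 × 46.07 = 36.04 g

36.0 g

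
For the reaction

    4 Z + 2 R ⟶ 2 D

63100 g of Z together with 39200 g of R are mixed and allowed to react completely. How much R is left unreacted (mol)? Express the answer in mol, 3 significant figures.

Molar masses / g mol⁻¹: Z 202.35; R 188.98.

n(Z) = 63100 / 202.35 = 311.8 mol
n(R) = 39200 / 188.98 = 207.4 mol
n/ν → Z: 77.95, R: 103.7; Z is limiting.
R consumed = (2/4) × 311.8 = 155.9 mol
R remaining = 207.4 − 155.9 = 51.50 mol

51.5 mol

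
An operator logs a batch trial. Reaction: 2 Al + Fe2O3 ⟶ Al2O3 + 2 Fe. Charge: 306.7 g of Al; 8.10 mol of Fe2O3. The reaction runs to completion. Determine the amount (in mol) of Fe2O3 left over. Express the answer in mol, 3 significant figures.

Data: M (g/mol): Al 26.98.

n(Al) = 306.7 / 26.98 = 11.37 mol
n(Fe2O3) = 8.100 mol
n/ν for Al = 11.37/2 = 5.685
n/ν for Fe2O3 = 8.100/1 = 8.100
Smallest n/ν is Al → limiting reagent.
Fe2O3 consumed = (1/2) × 11.37 = 5.685 mol
Fe2O3 remaining = 8.100 − 5.685 = 2.415 mol

2.42 mol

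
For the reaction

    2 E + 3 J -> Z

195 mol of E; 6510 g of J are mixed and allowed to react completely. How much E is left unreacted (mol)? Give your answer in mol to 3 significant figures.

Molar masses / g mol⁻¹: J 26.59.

n(E) = 195.0 mol
n(J) = 6510 / 26.59 = 244.8 mol
n/ν → E: 97.50, J: 81.60; J is limiting.
E consumed = (2/3) × 244.8 = 163.2 mol
E remaining = 195.0 − 163.2 = 31.80 mol

31.8 mol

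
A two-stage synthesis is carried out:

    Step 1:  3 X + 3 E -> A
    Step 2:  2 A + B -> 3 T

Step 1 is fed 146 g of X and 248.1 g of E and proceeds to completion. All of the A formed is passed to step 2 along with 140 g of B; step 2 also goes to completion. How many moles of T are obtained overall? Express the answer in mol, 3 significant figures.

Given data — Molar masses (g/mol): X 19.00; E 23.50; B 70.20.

3.84 mol

Step 1:
n(X) = 146.0 / 19.00 = 7.684 mol
n(E) = 248.1 / 23.50 = 10.56 mol
n/ν for X = 7.684/3 = 2.561
n/ν for E = 10.56/3 = 3.520
Smallest n/ν is X → limiting reagent.
n(A) produced = (1/3) × 7.684 = 2.561 mol
Step 2:
n(A) available = 2.561 mol
n(B) = 140.0 / 70.20 = 1.994 mol
n/ν for A = 2.561/2 = 1.281
n/ν for B = 1.994/1 = 1.994
Smallest n/ν is A → limiting reagent.
n(T) = (3/2) × 2.561 = 3.842 mol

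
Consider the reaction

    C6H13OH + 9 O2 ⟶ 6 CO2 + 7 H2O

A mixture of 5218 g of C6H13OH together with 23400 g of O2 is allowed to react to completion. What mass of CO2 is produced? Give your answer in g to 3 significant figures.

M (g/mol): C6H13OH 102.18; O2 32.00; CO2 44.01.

n(C6H13OH) = 5218 / 102.18 = 51.07 mol
n(O2) = 23400 / 32.00 = 731.3 mol
n/ν for C6H13OH = 51.07/1 = 51.07
n/ν for O2 = 731.3/9 = 81.26
Smallest n/ν is C6H13OH → limiting reagent.
n(CO2) = (6/1) × 51.07 = 306.4 mol
mass = 306.4 × 44.01 = 13480 g

13500 g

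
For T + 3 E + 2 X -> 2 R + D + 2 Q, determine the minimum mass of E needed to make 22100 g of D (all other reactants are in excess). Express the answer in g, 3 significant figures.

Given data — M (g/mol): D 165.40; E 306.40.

123000 g

n(D) = 22100 / 165.40 = 133.6 mol
n(E) = (3/1) × 133.6 = 400.8 mol
mass = 400.8 × 306.40 = 122800 g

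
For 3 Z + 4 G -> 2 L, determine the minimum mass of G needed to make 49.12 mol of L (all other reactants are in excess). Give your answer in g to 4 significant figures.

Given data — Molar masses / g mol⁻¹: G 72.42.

n(L) = 49.12 mol
n(G) = (4/2) × 49.12 = 98.24 mol
mass = 98.24 × 72.42 = 7115 g

7115 g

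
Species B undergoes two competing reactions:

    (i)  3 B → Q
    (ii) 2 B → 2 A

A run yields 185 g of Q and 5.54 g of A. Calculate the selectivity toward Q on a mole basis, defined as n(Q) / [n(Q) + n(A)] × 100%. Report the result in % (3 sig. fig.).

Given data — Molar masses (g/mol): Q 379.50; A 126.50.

n(Q) = 185 / 379.50 = 0.4875 mol
n(A) = 5.54 / 126.50 = 0.04379 mol
selectivity = 0.4875/(0.4875+0.04379) × 100 = 91.76 %

91.8 %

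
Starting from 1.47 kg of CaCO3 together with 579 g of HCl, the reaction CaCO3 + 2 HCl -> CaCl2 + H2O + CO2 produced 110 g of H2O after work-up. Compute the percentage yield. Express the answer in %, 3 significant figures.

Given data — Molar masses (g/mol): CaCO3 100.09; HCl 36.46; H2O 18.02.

76.9 %

n(CaCO3) = 1.470×1000 / 100.09 = 14.69 mol
n(HCl) = 579.0 / 36.46 = 15.88 mol
n/ν for CaCO3 = 14.69/1 = 14.69
n/ν for HCl = 15.88/2 = 7.940
Smallest n/ν is HCl → limiting reagent.
theoretical n(H2O) = (1/2) × 15.88 = 7.940 mol → 143.1 g
% yield = 110 / 143.1 × 100 = 76.87 %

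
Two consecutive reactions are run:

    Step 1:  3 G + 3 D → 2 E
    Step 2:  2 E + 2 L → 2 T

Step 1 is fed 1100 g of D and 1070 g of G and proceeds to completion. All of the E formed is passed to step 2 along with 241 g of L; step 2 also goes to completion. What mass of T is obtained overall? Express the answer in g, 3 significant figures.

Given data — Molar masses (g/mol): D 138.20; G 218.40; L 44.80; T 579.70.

1890 g

Step 1:
n(D) = 1100 / 138.20 = 7.959 mol
n(G) = 1070 / 218.40 = 4.899 mol
n/ν → D: 2.653, G: 1.633; G is limiting.
n(E) produced = (2/3) × 4.899 = 3.266 mol
Step 2:
n(E) available = 3.266 mol
n(L) = 241.0 / 44.80 = 5.379 mol
n/ν → E: 1.633, L: 2.690; E is limiting.
n(T) = (2/2) × 3.266 = 3.266 mol
mass = 3.266 × 579.70 = 1893 g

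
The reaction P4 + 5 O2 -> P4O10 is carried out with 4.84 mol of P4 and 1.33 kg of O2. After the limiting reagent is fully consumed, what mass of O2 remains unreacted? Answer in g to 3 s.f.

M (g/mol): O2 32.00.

n(P4) = 4.840 mol
n(O2) = 1.330×1000 / 32.00 = 41.56 mol
n/ν → P4: 4.840, O2: 8.312; P4 is limiting.
O2 consumed = (5/1) × 4.840 = 24.20 mol
O2 remaining = 41.56 − 24.20 = 17.36 mol
mass = 17.36 × 32.00 = 555.5 g

556 g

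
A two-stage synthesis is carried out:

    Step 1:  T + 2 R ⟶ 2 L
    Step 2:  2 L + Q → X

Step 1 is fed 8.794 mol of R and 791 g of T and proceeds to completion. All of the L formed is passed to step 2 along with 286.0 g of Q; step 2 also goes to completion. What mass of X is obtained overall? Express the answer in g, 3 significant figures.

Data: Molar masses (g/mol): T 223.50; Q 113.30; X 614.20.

Step 1:
n(R) = 8.794 mol
n(T) = 791.0 / 223.50 = 3.539 mol
n/ν for R = 8.794/2 = 4.397
n/ν for T = 3.539/1 = 3.539
Smallest n/ν is T → limiting reagent.
n(L) produced = (2/1) × 3.539 = 7.078 mol
Step 2:
n(L) available = 7.078 mol
n(Q) = 286.0 / 113.30 = 2.524 mol
n/ν for L = 7.078/2 = 3.539
n/ν for Q = 2.524/1 = 2.524
Smallest n/ν is Q → limiting reagent.
n(X) = (1/1) × 2.524 = 2.524 mol
mass = 2.524 × 614.20 = 1550 g

1550 g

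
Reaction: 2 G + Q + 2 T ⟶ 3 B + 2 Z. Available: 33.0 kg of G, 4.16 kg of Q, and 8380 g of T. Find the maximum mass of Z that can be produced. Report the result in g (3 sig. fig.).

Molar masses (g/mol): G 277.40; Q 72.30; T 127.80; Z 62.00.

n(G) = 33.00×1000 / 277.40 = 119.0 mol
n(Q) = 4.160×1000 / 72.30 = 57.54 mol
n(T) = 8380 / 127.80 = 65.57 mol
n/ν → G: 59.50, Q: 57.54, T: 32.79; T is limiting.
n(Z) = (2/2) × 65.57 = 65.57 mol
mass = 65.57 × 62.00 = 4065 g

4070 g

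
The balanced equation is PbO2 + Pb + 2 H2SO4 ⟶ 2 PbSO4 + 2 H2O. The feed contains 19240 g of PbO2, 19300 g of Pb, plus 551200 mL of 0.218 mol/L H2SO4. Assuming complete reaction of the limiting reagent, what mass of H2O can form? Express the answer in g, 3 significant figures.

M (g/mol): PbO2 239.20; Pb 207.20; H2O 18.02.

2170 g

n(PbO2) = 19240 / 239.20 = 80.43 mol
n(Pb) = 19300 / 207.20 = 93.15 mol
n(H2SO4) = 0.218 × 551200/1000 = 120.2 mol
n/ν for PbO2 = 80.43/1 = 80.43
n/ν for Pb = 93.15/1 = 93.15
n/ν for H2SO4 = 120.2/2 = 60.10
Smallest n/ν is H2SO4 → limiting reagent.
n(H2O) = (2/2) × 120.2 = 120.2 mol
mass = 120.2 × 18.02 = 2166 g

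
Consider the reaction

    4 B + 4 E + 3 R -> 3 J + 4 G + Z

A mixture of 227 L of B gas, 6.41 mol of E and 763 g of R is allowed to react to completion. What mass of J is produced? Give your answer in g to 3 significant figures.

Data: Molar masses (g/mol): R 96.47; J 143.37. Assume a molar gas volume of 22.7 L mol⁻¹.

n(B) = 227.0 / 22.7 = 10.00 mol
n(E) = 6.410 mol
n(R) = 763.0 / 96.47 = 7.909 mol
n/ν for B = 10.00/4 = 2.500
n/ν for E = 6.410/4 = 1.603
n/ν for R = 7.909/3 = 2.636
Smallest n/ν is E → limiting reagent.
n(J) = (3/4) × 6.410 = 4.808 mol
mass = 4.808 × 143.37 = 689.3 g

689 g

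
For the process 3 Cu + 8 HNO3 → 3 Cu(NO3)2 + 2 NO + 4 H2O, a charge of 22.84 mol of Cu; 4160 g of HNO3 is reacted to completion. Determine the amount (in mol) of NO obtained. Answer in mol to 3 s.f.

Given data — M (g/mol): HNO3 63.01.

n(Cu) = 22.84 mol
n(HNO3) = 4160 / 63.01 = 66.02 mol
n/ν for Cu = 22.84/3 = 7.613
n/ν for HNO3 = 66.02/8 = 8.253
Smallest n/ν is Cu → limiting reagent.
n(NO) = (2/3) × 22.84 = 15.23 mol

15.2 mol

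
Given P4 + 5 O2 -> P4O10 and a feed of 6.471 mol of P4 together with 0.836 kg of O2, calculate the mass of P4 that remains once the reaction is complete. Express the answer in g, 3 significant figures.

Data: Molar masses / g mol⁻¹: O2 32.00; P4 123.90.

n(P4) = 6.471 mol
n(O2) = 0.8360×1000 / 32.00 = 26.13 mol
n/ν for P4 = 6.471/1 = 6.471
n/ν for O2 = 26.13/5 = 5.226
Smallest n/ν is O2 → limiting reagent.
P4 consumed = (1/5) × 26.13 = 5.226 mol
P4 remaining = 6.471 − 5.226 = 1.245 mol
mass = 1.245 × 123.90 = 154.3 g

154 g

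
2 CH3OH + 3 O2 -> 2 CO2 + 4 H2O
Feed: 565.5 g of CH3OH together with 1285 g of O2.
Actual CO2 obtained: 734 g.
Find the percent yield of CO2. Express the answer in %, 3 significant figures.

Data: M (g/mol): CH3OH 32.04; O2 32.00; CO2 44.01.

94.5 %

n(CH3OH) = 565.5 / 32.04 = 17.65 mol
n(O2) = 1285 / 32.00 = 40.16 mol
n/ν for CH3OH = 17.65/2 = 8.825
n/ν for O2 = 40.16/3 = 13.39
Smallest n/ν is CH3OH → limiting reagent.
theoretical n(CO2) = (2/2) × 17.65 = 17.65 mol → 776.8 g
% yield = 734 / 776.8 × 100 = 94.49 %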